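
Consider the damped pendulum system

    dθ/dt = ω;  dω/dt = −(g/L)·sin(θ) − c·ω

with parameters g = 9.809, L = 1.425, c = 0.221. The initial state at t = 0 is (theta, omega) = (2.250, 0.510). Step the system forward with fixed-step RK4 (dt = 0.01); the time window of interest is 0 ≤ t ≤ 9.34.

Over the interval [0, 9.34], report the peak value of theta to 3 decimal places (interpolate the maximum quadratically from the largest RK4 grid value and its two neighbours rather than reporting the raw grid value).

t=0.000: state=(2.250, 0.510)
step 1 (dt=0.01): k1=(0.510, -5.469), k2=(0.483, -5.451), k3=(0.483, -5.452), k4=(0.455, -5.436); state += dt/6·(k1+2k2+2k3+k4)
t=0.010: state=(2.255, 0.455)
t=0.020: state=(2.259, 0.401)
t=0.030: state=(2.263, 0.347)
continuing one RK4 step at a time; state shown every 50 steps (Δt=0.5):
t=0.500: state=(1.834, -2.244)
t=1.000: state=(0.029, -4.404)
t=1.500: state=(-1.607, -1.616)
t=2.000: state=(-1.554, 1.768)
t=2.500: state=(-0.009, 3.802)
t=3.000: state=(1.377, 1.228)
t=3.500: state=(1.137, -2.093)
t=4.000: state=(-0.352, -3.088)
t=4.500: state=(-1.252, -0.237)
t=5.000: state=(-0.610, 2.550)
t=5.500: state=(0.715, 2.014)
t=6.000: state=(1.004, -0.900)
t=6.500: state=(0.026, -2.507)
t=7.000: state=(-0.882, -0.694)
t=7.500: state=(-0.570, 1.765)
t=8.000: state=(0.450, 1.731)
t=8.500: state=(0.768, -0.562)
t=9.000: state=(0.047, -1.914)
t=9.340: state=(-0.518, -1.205)
largest grid value and its neighbours: theta(0.090)=2.27410, theta(0.100)=2.27413, theta(0.110)=2.27363
parabola through these three points peaks at t≈0.095 with theta≈2.27418

max theta = 2.274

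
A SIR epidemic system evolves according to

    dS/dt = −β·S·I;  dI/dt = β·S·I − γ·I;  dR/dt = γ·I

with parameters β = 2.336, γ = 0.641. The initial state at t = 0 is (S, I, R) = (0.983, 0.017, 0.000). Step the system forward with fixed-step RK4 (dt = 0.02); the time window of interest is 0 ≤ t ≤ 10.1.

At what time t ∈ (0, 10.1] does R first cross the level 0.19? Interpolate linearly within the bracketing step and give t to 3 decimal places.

t = 2.316

t=0.000: state=(0.983, 0.017, 0.000)
step 1 (dt=0.02): k1=(-0.039, 0.028, 0.011), k2=(-0.040, 0.029, 0.011), k3=(-0.040, 0.029, 0.011), k4=(-0.040, 0.029, 0.011); state += dt/6·(k1+2k2+2k3+k4)
t=0.020: state=(0.982, 0.018, 0.000)
t=0.040: state=(0.981, 0.018, 0.000)
t=0.060: state=(0.981, 0.019, 0.001)
continuing one RK4 step at a time; state shown every 25 steps (Δt=0.5):
t=0.500: state=(0.953, 0.038, 0.008)
t=1.000: state=(0.891, 0.082, 0.027)
t=1.500: state=(0.777, 0.159, 0.065)
t=2.000: state=(0.609, 0.260, 0.131)
t=2.300: state=(0.498, 0.316, 0.187)
next step: t=2.320: state=(0.490, 0.319, 0.191) — R has crossed 0.19
linear interpolation between t=2.300 (0.18679) and t=2.320 (0.19085) → t≈2.316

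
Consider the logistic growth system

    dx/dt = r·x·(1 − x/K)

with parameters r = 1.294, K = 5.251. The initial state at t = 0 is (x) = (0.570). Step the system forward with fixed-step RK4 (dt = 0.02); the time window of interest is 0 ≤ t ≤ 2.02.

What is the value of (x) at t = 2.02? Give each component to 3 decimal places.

t=0.000: state=(0.570)
step 1 (dt=0.02): k1=(0.658), k2=(0.664), k3=(0.664), k4=(0.671); state += dt/6·(k1+2k2+2k3+k4)
t=0.020: state=(0.583)
t=0.040: state=(0.597)
t=0.060: state=(0.611)
continuing one RK4 step at a time; state shown every 5 steps (Δt=0.1):
t=0.100: state=(0.639)
t=0.200: state=(0.715)
t=0.300: state=(0.799)
t=0.400: state=(0.891)
t=0.500: state=(0.991)
t=0.600: state=(1.099)
t=0.700: state=(1.216)
t=0.800: state=(1.341)
t=0.900: state=(1.474)
t=1.000: state=(1.615)
t=1.100: state=(1.763)
t=1.200: state=(1.918)
t=1.300: state=(2.078)
t=1.400: state=(2.242)
t=1.500: state=(2.410)
t=1.600: state=(2.579)
t=1.700: state=(2.749)
t=1.800: state=(2.918)
t=1.900: state=(3.084)
t=2.000: state=(3.247)
t=2.020: state=(3.279)

(x) = (3.279)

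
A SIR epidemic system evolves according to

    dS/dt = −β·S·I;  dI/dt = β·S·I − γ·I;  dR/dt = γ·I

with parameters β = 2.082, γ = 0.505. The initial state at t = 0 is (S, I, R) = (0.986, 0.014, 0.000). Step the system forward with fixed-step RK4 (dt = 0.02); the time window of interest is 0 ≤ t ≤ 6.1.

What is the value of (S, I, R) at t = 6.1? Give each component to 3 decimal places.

t=0.000: state=(0.986, 0.014, 0.000)
step 1 (dt=0.02): k1=(-0.029, 0.022, 0.007), k2=(-0.029, 0.022, 0.007), k3=(-0.029, 0.022, 0.007), k4=(-0.030, 0.022, 0.007); state += dt/6·(k1+2k2+2k3+k4)
t=0.020: state=(0.985, 0.014, 0.000)
t=0.040: state=(0.985, 0.015, 0.000)
t=0.060: state=(0.984, 0.015, 0.000)
continuing one RK4 step at a time; state shown every 10 steps (Δt=0.2):
t=0.200: state=(0.979, 0.019, 0.002)
t=0.400: state=(0.970, 0.026, 0.004)
t=0.600: state=(0.958, 0.035, 0.007)
t=0.800: state=(0.942, 0.047, 0.011)
t=1.000: state=(0.921, 0.062, 0.017)
t=1.200: state=(0.894, 0.082, 0.024)
t=1.400: state=(0.859, 0.107, 0.033)
t=1.600: state=(0.817, 0.138, 0.046)
t=1.800: state=(0.766, 0.173, 0.061)
t=2.000: state=(0.707, 0.212, 0.081)
t=2.200: state=(0.641, 0.254, 0.104)
t=2.400: state=(0.572, 0.296, 0.132)
t=2.600: state=(0.501, 0.335, 0.164)
t=2.800: state=(0.433, 0.367, 0.200)
t=3.000: state=(0.370, 0.392, 0.238)
t=3.200: state=(0.313, 0.409, 0.278)
t=3.400: state=(0.263, 0.416, 0.320)
t=3.600: state=(0.221, 0.416, 0.362)
t=3.800: state=(0.186, 0.410, 0.404)
t=4.000: state=(0.158, 0.398, 0.445)
t=4.200: state=(0.134, 0.382, 0.484)
t=4.400: state=(0.115, 0.363, 0.522)
t=4.600: state=(0.099, 0.343, 0.558)
t=4.800: state=(0.086, 0.323, 0.591)
t=5.000: state=(0.076, 0.302, 0.623)
t=5.200: state=(0.067, 0.281, 0.652)
t=5.400: state=(0.060, 0.261, 0.680)
t=5.600: state=(0.054, 0.241, 0.705)
t=5.800: state=(0.049, 0.223, 0.728)
t=6.000: state=(0.045, 0.205, 0.750)
t=6.100: state=(0.043, 0.197, 0.760)

(S, I, R) = (0.043, 0.197, 0.760)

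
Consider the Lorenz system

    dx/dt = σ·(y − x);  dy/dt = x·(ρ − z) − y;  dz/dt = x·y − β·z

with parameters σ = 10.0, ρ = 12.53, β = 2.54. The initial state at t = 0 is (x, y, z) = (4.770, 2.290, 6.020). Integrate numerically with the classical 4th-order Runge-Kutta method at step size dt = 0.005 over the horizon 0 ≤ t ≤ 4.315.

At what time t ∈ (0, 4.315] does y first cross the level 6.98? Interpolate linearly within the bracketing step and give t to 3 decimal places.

t=0.000: state=(4.770, 2.290, 6.020)
step 1 (dt=0.005): k1=(-24.800, 28.763, -4.367), k2=(-23.461, 28.339, -4.143), k3=(-23.505, 28.359, -4.142), k4=(-22.207, 27.952, -3.924); state += dt/6·(k1+2k2+2k3+k4)
t=0.005: state=(4.653, 2.432, 5.999)
t=0.010: state=(4.548, 2.570, 5.981)
t=0.015: state=(4.454, 2.704, 5.964)
continuing one RK4 step at a time; state shown every 40 steps (Δt=0.2):
t=0.200: state=(5.312, 6.942, 7.079)
next step: t=0.205: state=(5.394, 7.052, 7.175) — y has crossed 6.98
linear interpolation between t=0.200 (6.94223) and t=0.205 (7.05186) → t≈0.202

t = 0.202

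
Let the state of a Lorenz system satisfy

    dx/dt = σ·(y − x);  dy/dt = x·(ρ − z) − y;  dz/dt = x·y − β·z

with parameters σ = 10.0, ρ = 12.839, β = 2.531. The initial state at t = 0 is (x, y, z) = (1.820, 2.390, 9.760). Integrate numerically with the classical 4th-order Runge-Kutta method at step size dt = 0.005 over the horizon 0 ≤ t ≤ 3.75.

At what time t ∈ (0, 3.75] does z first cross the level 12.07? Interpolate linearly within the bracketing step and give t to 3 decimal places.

t = 0.512

t=0.000: state=(1.820, 2.390, 9.760)
step 1 (dt=0.005): k1=(5.700, 3.214, -20.353), k2=(5.638, 3.343, -20.175), k3=(5.643, 3.341, -20.176), k4=(5.585, 3.470, -19.999); state += dt/6·(k1+2k2+2k3+k4)
t=0.005: state=(1.848, 2.407, 9.659)
t=0.010: state=(1.876, 2.425, 9.560)
t=0.015: state=(1.903, 2.444, 9.463)
continuing one RK4 step at a time; state shown every 40 steps (Δt=0.2):
t=0.200: state=(3.122, 4.067, 7.116)
t=0.400: state=(5.904, 7.625, 8.595)
t=0.510: state=(7.575, 8.644, 11.996)
next step: t=0.515: state=(7.626, 8.629, 12.172) — z has crossed 12.07
linear interpolation between t=0.510 (11.99637) and t=0.515 (12.17168) → t≈0.512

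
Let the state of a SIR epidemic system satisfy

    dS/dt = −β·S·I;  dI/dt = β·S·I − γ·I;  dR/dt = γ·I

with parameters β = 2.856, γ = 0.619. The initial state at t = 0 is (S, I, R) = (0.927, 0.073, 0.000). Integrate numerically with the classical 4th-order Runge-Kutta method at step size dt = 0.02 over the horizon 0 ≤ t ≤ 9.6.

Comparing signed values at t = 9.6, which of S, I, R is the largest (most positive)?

t=0.000: state=(0.927, 0.073, 0.000)
step 1 (dt=0.02): k1=(-0.193, 0.148, 0.045), k2=(-0.197, 0.151, 0.046), k3=(-0.197, 0.151, 0.046), k4=(-0.200, 0.153, 0.047); state += dt/6·(k1+2k2+2k3+k4)
t=0.020: state=(0.923, 0.076, 0.001)
t=0.040: state=(0.919, 0.079, 0.002)
t=0.060: state=(0.915, 0.082, 0.003)
continuing one RK4 step at a time; state shown every 25 steps (Δt=0.5):
t=0.500: state=(0.779, 0.183, 0.038)
t=1.000: state=(0.534, 0.346, 0.119)
t=1.500: state=(0.297, 0.456, 0.246)
t=2.000: state=(0.153, 0.457, 0.390)
t=2.500: state=(0.083, 0.394, 0.523)
t=3.000: state=(0.050, 0.317, 0.633)
t=3.500: state=(0.033, 0.247, 0.720)
t=4.000: state=(0.025, 0.189, 0.787)
t=4.500: state=(0.019, 0.143, 0.838)
t=5.000: state=(0.016, 0.107, 0.876)
t=5.500: state=(0.014, 0.081, 0.905)
t=6.000: state=(0.013, 0.060, 0.927)
t=6.500: state=(0.012, 0.045, 0.943)
t=7.000: state=(0.011, 0.034, 0.955)
t=7.500: state=(0.011, 0.025, 0.964)
t=8.000: state=(0.011, 0.019, 0.971)
t=8.500: state=(0.010, 0.014, 0.976)
t=9.000: state=(0.010, 0.010, 0.980)
t=9.500: state=(0.010, 0.008, 0.982)
t=9.600: state=(0.010, 0.007, 0.983)
compare at T: S=0.010, I=0.007, R=0.983

largest component: R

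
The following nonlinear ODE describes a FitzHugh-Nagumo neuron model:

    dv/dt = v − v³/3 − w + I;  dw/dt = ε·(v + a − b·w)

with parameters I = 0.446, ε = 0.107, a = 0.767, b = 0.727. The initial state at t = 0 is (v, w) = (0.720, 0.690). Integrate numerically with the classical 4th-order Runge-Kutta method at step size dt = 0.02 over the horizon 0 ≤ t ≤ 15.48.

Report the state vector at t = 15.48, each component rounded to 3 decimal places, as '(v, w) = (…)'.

(v, w) = (-1.605, 0.154)

t=0.000: state=(0.720, 0.690)
step 1 (dt=0.02): k1=(0.352, 0.105), k2=(0.352, 0.106), k3=(0.352, 0.106), k4=(0.353, 0.106); state += dt/6·(k1+2k2+2k3+k4)
t=0.020: state=(0.727, 0.692)
t=0.040: state=(0.734, 0.694)
t=0.060: state=(0.741, 0.696)
continuing one RK4 step at a time; state shown every 25 steps (Δt=0.5):
t=0.500: state=(0.899, 0.746)
t=1.000: state=(1.066, 0.810)
t=1.500: state=(1.190, 0.879)
t=2.000: state=(1.261, 0.950)
t=2.500: state=(1.283, 1.021)
t=3.000: state=(1.269, 1.089)
t=3.500: state=(1.230, 1.154)
t=4.000: state=(1.173, 1.213)
t=4.500: state=(1.099, 1.267)
t=5.000: state=(1.008, 1.314)
t=5.500: state=(0.895, 1.354)
t=6.000: state=(0.751, 1.386)
t=6.500: state=(0.556, 1.408)
t=7.000: state=(0.270, 1.417)
t=7.500: state=(-0.183, 1.406)
t=8.000: state=(-0.878, 1.366)
t=8.500: state=(-1.591, 1.288)
t=9.000: state=(-1.919, 1.185)
t=9.500: state=(-1.983, 1.077)
t=10.000: state=(-1.970, 0.972)
t=10.500: state=(-1.940, 0.873)
t=11.000: state=(-1.906, 0.779)
t=11.500: state=(-1.871, 0.690)
t=12.000: state=(-1.837, 0.607)
t=12.500: state=(-1.803, 0.529)
t=13.000: state=(-1.769, 0.455)
t=13.500: state=(-1.735, 0.386)
t=14.000: state=(-1.702, 0.321)
t=14.500: state=(-1.669, 0.261)
t=15.000: state=(-1.636, 0.204)
t=15.480: state=(-1.605, 0.154)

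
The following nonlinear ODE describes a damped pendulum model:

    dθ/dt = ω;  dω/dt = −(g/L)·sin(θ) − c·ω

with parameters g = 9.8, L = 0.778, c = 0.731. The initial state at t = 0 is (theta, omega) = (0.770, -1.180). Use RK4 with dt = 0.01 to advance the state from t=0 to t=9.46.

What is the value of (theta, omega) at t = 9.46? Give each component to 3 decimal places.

t=0.000: state=(0.770, -1.180)
step 1 (dt=0.01): k1=(-1.180, -7.906), k2=(-1.220, -7.824), k3=(-1.219, -7.822), k4=(-1.258, -7.738); state += dt/6·(k1+2k2+2k3+k4)
t=0.010: state=(0.758, -1.258)
t=0.020: state=(0.745, -1.335)
t=0.030: state=(0.731, -1.409)
continuing one RK4 step at a time; state shown every 50 steps (Δt=0.5):
t=0.500: state=(-0.307, -1.959)
t=1.000: state=(-0.456, 1.290)
t=1.500: state=(0.330, 1.020)
t=2.000: state=(0.222, -1.191)
t=2.500: state=(-0.293, -0.360)
t=3.000: state=(-0.065, 0.938)
t=3.500: state=(0.223, -0.037)
t=4.000: state=(-0.025, -0.640)
t=4.500: state=(-0.147, 0.227)
t=5.000: state=(0.064, 0.372)
t=5.500: state=(0.081, -0.276)
t=6.000: state=(-0.070, -0.170)
t=6.500: state=(-0.034, 0.246)
t=7.000: state=(0.060, 0.039)
t=7.500: state=(0.004, -0.183)
t=8.000: state=(-0.043, 0.032)
t=8.500: state=(0.011, 0.117)
t=9.000: state=(0.026, -0.060)
t=9.460: state=(-0.013, -0.071)

(theta, omega) = (-0.013, -0.071)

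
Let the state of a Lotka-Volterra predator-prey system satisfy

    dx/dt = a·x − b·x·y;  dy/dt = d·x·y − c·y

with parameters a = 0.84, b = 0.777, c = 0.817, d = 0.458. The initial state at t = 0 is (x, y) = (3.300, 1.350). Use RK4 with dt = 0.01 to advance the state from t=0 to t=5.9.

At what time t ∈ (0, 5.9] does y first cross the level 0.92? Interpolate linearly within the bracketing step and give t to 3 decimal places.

t = 3.414

t=0.000: state=(3.300, 1.350)
step 1 (dt=0.01): k1=(-0.690, 0.937), k2=(-0.701, 0.939), k3=(-0.701, 0.939), k4=(-0.712, 0.940); state += dt/6·(k1+2k2+2k3+k4)
t=0.010: state=(3.293, 1.359)
t=0.020: state=(3.286, 1.369)
t=0.030: state=(3.278, 1.378)
continuing one RK4 step at a time; state shown every 20 steps (Δt=0.2):
t=0.200: state=(3.119, 1.539)
t=0.400: state=(2.863, 1.720)
t=0.600: state=(2.561, 1.873)
t=0.800: state=(2.244, 1.982)
t=1.000: state=(1.940, 2.039)
t=1.200: state=(1.671, 2.042)
t=1.400: state=(1.443, 1.999)
t=1.600: state=(1.258, 1.921)
t=1.800: state=(1.113, 1.818)
t=2.000: state=(1.001, 1.701)
t=2.200: state=(0.918, 1.577)
t=2.400: state=(0.858, 1.452)
t=2.600: state=(0.818, 1.331)
t=2.800: state=(0.794, 1.217)
t=3.000: state=(0.784, 1.111)
t=3.200: state=(0.786, 1.014)
t=3.400: state=(0.800, 0.926)
t=3.410: state=(0.801, 0.922)
next step: t=3.420: state=(0.802, 0.918) — y has crossed 0.92
linear interpolation between t=3.410 (0.92169) and t=3.420 (0.91755) → t≈3.414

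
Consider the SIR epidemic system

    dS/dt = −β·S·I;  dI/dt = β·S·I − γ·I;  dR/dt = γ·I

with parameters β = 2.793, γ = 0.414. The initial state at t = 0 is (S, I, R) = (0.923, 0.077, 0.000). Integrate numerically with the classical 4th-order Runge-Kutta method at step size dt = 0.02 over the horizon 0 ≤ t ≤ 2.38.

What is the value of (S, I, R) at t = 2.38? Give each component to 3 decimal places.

t=0.000: state=(0.923, 0.077, 0.000)
step 1 (dt=0.02): k1=(-0.199, 0.167, 0.032), k2=(-0.202, 0.170, 0.033), k3=(-0.202, 0.170, 0.033), k4=(-0.206, 0.173, 0.033); state += dt/6·(k1+2k2+2k3+k4)
t=0.020: state=(0.919, 0.080, 0.001)
t=0.040: state=(0.915, 0.084, 0.001)
t=0.060: state=(0.910, 0.088, 0.002)
continuing one RK4 step at a time; state shown every 5 steps (Δt=0.1):
t=0.100: state=(0.901, 0.095, 0.004)
t=0.200: state=(0.875, 0.117, 0.008)
t=0.300: state=(0.844, 0.143, 0.013)
t=0.400: state=(0.807, 0.173, 0.020)
t=0.500: state=(0.766, 0.207, 0.028)
t=0.600: state=(0.719, 0.244, 0.037)
t=0.700: state=(0.668, 0.284, 0.048)
t=0.800: state=(0.614, 0.326, 0.061)
t=0.900: state=(0.557, 0.368, 0.075)
t=1.000: state=(0.500, 0.409, 0.091)
t=1.100: state=(0.443, 0.448, 0.109)
t=1.200: state=(0.389, 0.483, 0.128)
t=1.300: state=(0.339, 0.513, 0.149)
t=1.400: state=(0.292, 0.537, 0.170)
t=1.500: state=(0.251, 0.556, 0.193)
t=1.600: state=(0.214, 0.569, 0.216)
t=1.700: state=(0.183, 0.577, 0.240)
t=1.800: state=(0.155, 0.581, 0.264)
t=1.900: state=(0.132, 0.580, 0.288)
t=2.000: state=(0.112, 0.576, 0.312)
t=2.100: state=(0.096, 0.568, 0.336)
t=2.200: state=(0.082, 0.559, 0.359)
t=2.300: state=(0.070, 0.548, 0.382)
t=2.380: state=(0.062, 0.538, 0.400)

(S, I, R) = (0.062, 0.538, 0.400)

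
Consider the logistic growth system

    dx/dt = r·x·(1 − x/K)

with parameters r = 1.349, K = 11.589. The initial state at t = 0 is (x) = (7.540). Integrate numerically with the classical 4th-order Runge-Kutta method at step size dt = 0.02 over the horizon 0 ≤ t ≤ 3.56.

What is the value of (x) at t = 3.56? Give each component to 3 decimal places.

(x) = (11.538)

t=0.000: state=(7.540)
step 1 (dt=0.02): k1=(3.554), k2=(3.539), k3=(3.539), k4=(3.524); state += dt/6·(k1+2k2+2k3+k4)
t=0.020: state=(7.611)
t=0.040: state=(7.681)
t=0.060: state=(7.751)
continuing one RK4 step at a time; state shown every 10 steps (Δt=0.2):
t=0.200: state=(8.219)
t=0.400: state=(8.826)
t=0.600: state=(9.353)
t=0.800: state=(9.800)
t=1.000: state=(10.172)
t=1.200: state=(10.475)
t=1.400: state=(10.718)
t=1.600: state=(10.912)
t=1.800: state=(11.065)
t=2.000: state=(11.185)
t=2.200: state=(11.278)
t=2.400: state=(11.350)
t=2.600: state=(11.405)
t=2.800: state=(11.448)
t=3.000: state=(11.481)
t=3.200: state=(11.507)
t=3.400: state=(11.526)
t=3.560: state=(11.538)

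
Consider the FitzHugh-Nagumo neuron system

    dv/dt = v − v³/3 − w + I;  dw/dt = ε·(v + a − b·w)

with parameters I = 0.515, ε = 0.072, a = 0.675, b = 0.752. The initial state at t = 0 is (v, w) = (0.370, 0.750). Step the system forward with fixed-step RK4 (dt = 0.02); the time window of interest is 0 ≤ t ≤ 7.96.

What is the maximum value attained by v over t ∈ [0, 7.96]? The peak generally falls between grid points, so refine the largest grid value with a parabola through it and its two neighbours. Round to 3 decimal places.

max v = 1.317

t=0.000: state=(0.370, 0.750)
step 1 (dt=0.02): k1=(0.118, 0.035), k2=(0.119, 0.035), k3=(0.119, 0.035), k4=(0.119, 0.035); state += dt/6·(k1+2k2+2k3+k4)
t=0.020: state=(0.372, 0.751)
t=0.040: state=(0.375, 0.751)
t=0.060: state=(0.377, 0.752)
continuing one RK4 step at a time; state shown every 25 steps (Δt=0.5):
t=0.500: state=(0.438, 0.768)
t=1.000: state=(0.529, 0.789)
t=1.500: state=(0.645, 0.812)
t=2.000: state=(0.785, 0.840)
t=2.500: state=(0.938, 0.872)
t=3.000: state=(1.082, 0.909)
t=3.500: state=(1.197, 0.949)
t=4.000: state=(1.272, 0.992)
t=4.500: state=(1.309, 1.035)
t=5.000: state=(1.317, 1.078)
t=5.500: state=(1.304, 1.120)
t=6.000: state=(1.278, 1.160)
t=6.500: state=(1.242, 1.198)
t=7.000: state=(1.199, 1.233)
t=7.500: state=(1.149, 1.266)
t=7.960: state=(1.096, 1.293)
largest grid value and its neighbours: v(4.900)=1.31699, v(4.920)=1.31699, v(4.940)=1.31696
parabola through these three points peaks at t≈4.911 with v≈1.31700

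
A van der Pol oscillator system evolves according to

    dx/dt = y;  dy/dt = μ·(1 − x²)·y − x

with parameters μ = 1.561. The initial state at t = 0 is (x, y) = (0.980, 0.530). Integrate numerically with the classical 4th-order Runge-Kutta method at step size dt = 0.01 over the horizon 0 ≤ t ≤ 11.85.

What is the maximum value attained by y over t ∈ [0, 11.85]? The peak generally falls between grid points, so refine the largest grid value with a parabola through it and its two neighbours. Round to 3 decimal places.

max y = 3.293

t=0.000: state=(0.980, 0.530)
step 1 (dt=0.01): k1=(0.530, -0.947), k2=(0.525, -0.954), k3=(0.525, -0.954), k4=(0.520, -0.961); state += dt/6·(k1+2k2+2k3+k4)
t=0.010: state=(0.985, 0.520)
t=0.020: state=(0.990, 0.511)
t=0.030: state=(0.995, 0.501)
continuing one RK4 step at a time; state shown every 50 steps (Δt=0.5):
t=0.500: state=(1.110, -0.023)
t=1.000: state=(0.968, -0.535)
t=1.500: state=(0.553, -1.193)
t=2.000: state=(-0.355, -2.577)
t=2.500: state=(-1.668, -1.711)
t=3.000: state=(-1.934, 0.160)
t=3.500: state=(-1.764, 0.448)
t=4.000: state=(-1.505, 0.591)
t=4.500: state=(-1.156, 0.836)
t=5.000: state=(-0.610, 1.457)
t=5.500: state=(0.479, 3.048)
t=6.000: state=(1.844, 1.354)
t=6.500: state=(1.990, -0.246)
t=7.000: state=(1.805, -0.447)
t=7.500: state=(1.552, -0.570)
t=8.000: state=(1.220, -0.785)
t=8.500: state=(0.718, -1.311)
t=9.000: state=(-0.251, -2.771)
t=9.500: state=(-1.716, -1.926)
t=10.000: state=(-2.006, 0.166)
t=10.500: state=(-1.839, 0.429)
t=11.000: state=(-1.596, 0.547)
t=11.500: state=(-1.280, 0.739)
t=11.850: state=(-0.980, 1.004)
largest grid value and its neighbours: y(5.620)=3.28994, y(5.630)=3.29283, y(5.640)=3.29236
parabola through these three points peaks at t≈5.634 with y≈3.29305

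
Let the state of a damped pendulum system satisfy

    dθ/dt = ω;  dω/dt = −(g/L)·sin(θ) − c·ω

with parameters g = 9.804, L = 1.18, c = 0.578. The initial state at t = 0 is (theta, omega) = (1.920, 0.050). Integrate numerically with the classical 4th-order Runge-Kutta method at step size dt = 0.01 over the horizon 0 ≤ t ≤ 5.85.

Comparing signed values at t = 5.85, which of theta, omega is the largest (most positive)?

largest component: omega

t=0.000: state=(1.920, 0.050)
step 1 (dt=0.01): k1=(0.050, -7.836), k2=(0.011, -7.813), k3=(0.011, -7.813), k4=(-0.028, -7.790); state += dt/6·(k1+2k2+2k3+k4)
t=0.010: state=(1.920, -0.028)
t=0.020: state=(1.919, -0.106)
t=0.030: state=(1.918, -0.183)
continuing one RK4 step at a time; state shown every 20 steps (Δt=0.2):
t=0.200: state=(1.778, -1.452)
t=0.400: state=(1.345, -2.851)
t=0.600: state=(0.664, -3.846)
t=0.800: state=(-0.124, -3.822)
t=1.000: state=(-0.789, -2.690)
t=1.200: state=(-1.168, -1.076)
t=1.400: state=(-1.222, 0.516)
t=1.600: state=(-0.978, 1.869)
t=1.800: state=(-0.507, 2.727)
t=2.000: state=(0.058, 2.767)
t=2.200: state=(0.543, 1.978)
t=2.400: state=(0.820, 0.749)
t=2.600: state=(0.841, -0.514)
t=2.800: state=(0.631, -1.526)
t=3.000: state=(0.264, -2.042)
t=3.200: state=(-0.142, -1.904)
t=3.400: state=(-0.460, -1.211)
t=3.600: state=(-0.609, -0.257)
t=3.800: state=(-0.566, 0.660)
t=4.000: state=(-0.363, 1.302)
t=4.200: state=(-0.075, 1.500)
t=4.400: state=(0.205, 1.224)
t=4.600: state=(0.392, 0.611)
t=4.800: state=(0.442, -0.109)
t=5.000: state=(0.356, -0.720)
t=5.200: state=(0.173, -1.057)
t=5.400: state=(-0.043, -1.039)
t=5.600: state=(-0.222, -0.707)
t=5.800: state=(-0.314, -0.201)
t=5.850: state=(-0.321, -0.067)
compare at T: theta=-0.321, omega=-0.067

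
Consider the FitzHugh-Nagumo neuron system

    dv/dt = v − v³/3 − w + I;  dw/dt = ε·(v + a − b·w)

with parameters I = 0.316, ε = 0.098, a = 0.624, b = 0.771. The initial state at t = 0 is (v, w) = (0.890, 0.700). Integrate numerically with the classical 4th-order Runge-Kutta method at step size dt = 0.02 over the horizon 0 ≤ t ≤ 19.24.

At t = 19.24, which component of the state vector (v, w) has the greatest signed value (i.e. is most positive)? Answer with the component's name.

t=0.000: state=(0.890, 0.700)
step 1 (dt=0.02): k1=(0.271, 0.095), k2=(0.271, 0.096), k3=(0.271, 0.096), k4=(0.270, 0.096); state += dt/6·(k1+2k2+2k3+k4)
t=0.020: state=(0.895, 0.702)
t=0.040: state=(0.901, 0.704)
t=0.060: state=(0.906, 0.706)
continuing one RK4 step at a time; state shown every 50 steps (Δt=1):
t=1.000: state=(1.117, 0.804)
t=2.000: state=(1.208, 0.915)
t=3.000: state=(1.178, 1.021)
t=4.000: state=(1.074, 1.112)
t=5.000: state=(0.905, 1.184)
t=6.000: state=(0.628, 1.230)
t=7.000: state=(0.063, 1.235)
t=8.000: state=(-1.219, 1.155)
t=9.000: state=(-1.949, 0.968)
t=10.000: state=(-1.947, 0.772)
t=11.000: state=(-1.883, 0.594)
t=12.000: state=(-1.818, 0.435)
t=13.000: state=(-1.753, 0.294)
t=14.000: state=(-1.689, 0.169)
t=15.000: state=(-1.625, 0.059)
t=16.000: state=(-1.563, -0.037)
t=17.000: state=(-1.501, -0.120)
t=18.000: state=(-1.439, -0.191)
t=19.000: state=(-1.378, -0.251)
t=19.240: state=(-1.363, -0.264)
compare at T: v=-1.363, w=-0.264

largest component: w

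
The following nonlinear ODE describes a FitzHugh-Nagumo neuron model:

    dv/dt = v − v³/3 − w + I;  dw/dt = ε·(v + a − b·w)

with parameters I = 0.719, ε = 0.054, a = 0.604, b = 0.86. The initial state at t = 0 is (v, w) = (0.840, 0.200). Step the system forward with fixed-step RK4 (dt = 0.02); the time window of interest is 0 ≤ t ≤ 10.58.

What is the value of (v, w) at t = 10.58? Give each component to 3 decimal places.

t=0.000: state=(0.840, 0.200)
step 1 (dt=0.02): k1=(1.161, 0.069), k2=(1.164, 0.069), k3=(1.164, 0.069), k4=(1.166, 0.070); state += dt/6·(k1+2k2+2k3+k4)
t=0.020: state=(0.863, 0.201)
t=0.040: state=(0.887, 0.203)
t=0.060: state=(0.910, 0.204)
continuing one RK4 step at a time; state shown every 25 steps (Δt=0.5):
t=0.500: state=(1.399, 0.242)
t=1.000: state=(1.740, 0.295)
t=1.500: state=(1.854, 0.352)
t=2.000: state=(1.872, 0.410)
t=2.500: state=(1.860, 0.467)
t=3.000: state=(1.841, 0.522)
t=3.500: state=(1.820, 0.575)
t=4.000: state=(1.797, 0.626)
t=4.500: state=(1.775, 0.675)
t=5.000: state=(1.752, 0.723)
t=5.500: state=(1.730, 0.769)
t=6.000: state=(1.707, 0.813)
t=6.500: state=(1.684, 0.856)
t=7.000: state=(1.662, 0.897)
t=7.500: state=(1.639, 0.937)
t=8.000: state=(1.616, 0.975)
t=8.500: state=(1.593, 1.011)
t=9.000: state=(1.569, 1.046)
t=9.500: state=(1.546, 1.080)
t=10.000: state=(1.523, 1.112)
t=10.500: state=(1.499, 1.143)
t=10.580: state=(1.495, 1.148)

(v, w) = (1.495, 1.148)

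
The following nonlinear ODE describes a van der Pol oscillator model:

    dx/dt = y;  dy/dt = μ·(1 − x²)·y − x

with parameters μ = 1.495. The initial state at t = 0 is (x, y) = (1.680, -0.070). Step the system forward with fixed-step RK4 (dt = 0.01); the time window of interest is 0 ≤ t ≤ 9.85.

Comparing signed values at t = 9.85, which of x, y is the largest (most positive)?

largest component: y

t=0.000: state=(1.680, -0.070)
step 1 (dt=0.01): k1=(-0.070, -1.489), k2=(-0.077, -1.469), k3=(-0.077, -1.469), k4=(-0.085, -1.449); state += dt/6·(k1+2k2+2k3+k4)
t=0.010: state=(1.679, -0.085)
t=0.020: state=(1.678, -0.099)
t=0.030: state=(1.677, -0.113)
continuing one RK4 step at a time; state shown every 50 steps (Δt=0.5):
t=0.500: state=(1.518, -0.501)
t=1.000: state=(1.201, -0.780)
t=1.500: state=(0.696, -1.326)
t=2.000: state=(-0.274, -2.733)
t=2.500: state=(-1.703, -1.907)
t=3.000: state=(-2.002, 0.155)
t=3.500: state=(-1.834, 0.443)
t=4.000: state=(-1.581, 0.573)
t=4.500: state=(-1.248, 0.782)
t=5.000: state=(-0.753, 1.277)
t=5.500: state=(0.172, 2.618)
t=6.000: state=(1.633, 2.175)
t=6.500: state=(2.012, -0.105)
t=7.000: state=(1.854, -0.432)
t=7.500: state=(1.607, -0.560)
t=8.000: state=(1.283, -0.756)
t=8.500: state=(0.810, -1.208)
t=9.000: state=(-0.056, -2.452)
t=9.500: state=(-1.527, -2.486)
t=9.850: state=(-1.992, -0.378)
compare at T: x=-1.992, y=-0.378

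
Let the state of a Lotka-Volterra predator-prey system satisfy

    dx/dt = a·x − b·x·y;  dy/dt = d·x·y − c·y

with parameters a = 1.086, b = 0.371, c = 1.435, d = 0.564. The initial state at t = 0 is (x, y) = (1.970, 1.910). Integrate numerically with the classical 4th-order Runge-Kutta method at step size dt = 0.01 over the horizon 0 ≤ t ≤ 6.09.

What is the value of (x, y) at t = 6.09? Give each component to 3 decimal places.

(x, y) = (2.986, 1.799)

t=0.000: state=(1.970, 1.910)
step 1 (dt=0.01): k1=(0.743, -0.619), k2=(0.747, -0.614), k3=(0.747, -0.614), k4=(0.751, -0.609); state += dt/6·(k1+2k2+2k3+k4)
t=0.010: state=(1.977, 1.904)
t=0.020: state=(1.985, 1.898)
t=0.030: state=(1.993, 1.892)
continuing one RK4 step at a time; state shown every 20 steps (Δt=0.2):
t=0.200: state=(2.133, 1.806)
t=0.400: state=(2.324, 1.743)
t=0.600: state=(2.541, 1.720)
t=0.800: state=(2.777, 1.742)
t=1.000: state=(3.025, 1.814)
t=1.200: state=(3.271, 1.942)
t=1.400: state=(3.496, 2.136)
t=1.600: state=(3.672, 2.403)
t=1.800: state=(3.772, 2.746)
t=2.000: state=(3.766, 3.157)
t=2.200: state=(3.642, 3.602)
t=2.400: state=(3.409, 4.027)
t=2.600: state=(3.100, 4.365)
t=2.800: state=(2.764, 4.560)
t=3.000: state=(2.443, 4.590)
t=3.200: state=(2.168, 4.465)
t=3.400: state=(1.950, 4.225)
t=3.600: state=(1.791, 3.914)
t=3.800: state=(1.686, 3.572)
t=4.000: state=(1.628, 3.230)
t=4.200: state=(1.611, 2.909)
t=4.400: state=(1.631, 2.621)
t=4.600: state=(1.684, 2.370)
t=4.800: state=(1.769, 2.161)
t=5.000: state=(1.885, 1.992)
t=5.200: state=(2.031, 1.864)
t=5.400: state=(2.205, 1.776)
t=5.600: state=(2.406, 1.729)
t=5.800: state=(2.632, 1.724)
t=6.000: state=(2.874, 1.764)
t=6.090: state=(2.986, 1.799)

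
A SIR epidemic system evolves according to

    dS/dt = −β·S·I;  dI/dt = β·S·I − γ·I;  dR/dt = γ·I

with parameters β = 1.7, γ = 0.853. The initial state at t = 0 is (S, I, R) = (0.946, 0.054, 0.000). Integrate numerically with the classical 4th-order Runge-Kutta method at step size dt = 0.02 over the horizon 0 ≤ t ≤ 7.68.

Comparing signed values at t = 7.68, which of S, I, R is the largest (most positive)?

largest component: R

t=0.000: state=(0.946, 0.054, 0.000)
step 1 (dt=0.02): k1=(-0.087, 0.041, 0.046), k2=(-0.087, 0.041, 0.046), k3=(-0.087, 0.041, 0.046), k4=(-0.088, 0.041, 0.047); state += dt/6·(k1+2k2+2k3+k4)
t=0.020: state=(0.944, 0.055, 0.001)
t=0.040: state=(0.942, 0.056, 0.002)
t=0.060: state=(0.941, 0.056, 0.003)
continuing one RK4 step at a time; state shown every 25 steps (Δt=0.5):
t=0.500: state=(0.895, 0.077, 0.028)
t=1.000: state=(0.829, 0.105, 0.066)
t=1.500: state=(0.749, 0.134, 0.117)
t=2.000: state=(0.661, 0.159, 0.180)
t=2.500: state=(0.572, 0.175, 0.252)
t=3.000: state=(0.492, 0.180, 0.328)
t=3.500: state=(0.423, 0.173, 0.404)
t=4.000: state=(0.367, 0.158, 0.475)
t=4.500: state=(0.324, 0.138, 0.538)
t=5.000: state=(0.290, 0.117, 0.592)
t=5.500: state=(0.265, 0.097, 0.638)
t=6.000: state=(0.246, 0.078, 0.675)
t=6.500: state=(0.232, 0.063, 0.705)
t=7.000: state=(0.221, 0.050, 0.729)
t=7.500: state=(0.213, 0.039, 0.748)
t=7.680: state=(0.211, 0.036, 0.754)
compare at T: S=0.211, I=0.036, R=0.754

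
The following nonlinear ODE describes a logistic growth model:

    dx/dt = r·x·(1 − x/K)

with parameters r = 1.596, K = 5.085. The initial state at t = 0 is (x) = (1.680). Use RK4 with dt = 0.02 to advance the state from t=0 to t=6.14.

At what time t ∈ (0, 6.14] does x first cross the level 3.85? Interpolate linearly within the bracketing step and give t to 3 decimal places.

t=0.000: state=(1.680)
step 1 (dt=0.02): k1=(1.795), k2=(1.805), k3=(1.805), k4=(1.815); state += dt/6·(k1+2k2+2k3+k4)
t=0.020: state=(1.716)
t=0.040: state=(1.753)
t=0.060: state=(1.789)
continuing one RK4 step at a time; state shown every 10 steps (Δt=0.2):
t=0.200: state=(2.056)
t=0.400: state=(2.456)
t=0.600: state=(2.860)
t=0.800: state=(3.249)
t=1.000: state=(3.604)
t=1.140: state=(3.827)
next step: t=1.160: state=(3.857) — x has crossed 3.85
linear interpolation between t=1.140 (3.82741) and t=1.160 (3.85738) → t≈1.155

t = 1.155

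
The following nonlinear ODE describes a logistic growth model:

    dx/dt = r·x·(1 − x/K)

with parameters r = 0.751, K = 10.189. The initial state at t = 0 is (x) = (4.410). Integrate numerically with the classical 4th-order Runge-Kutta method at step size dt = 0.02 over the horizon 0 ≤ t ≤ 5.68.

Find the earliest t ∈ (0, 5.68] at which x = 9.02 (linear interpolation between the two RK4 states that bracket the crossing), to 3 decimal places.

t = 3.081

t=0.000: state=(4.410)
step 1 (dt=0.02): k1=(1.878), k2=(1.880), k3=(1.880), k4=(1.882); state += dt/6·(k1+2k2+2k3+k4)
t=0.020: state=(4.448)
t=0.040: state=(4.485)
t=0.060: state=(4.523)
continuing one RK4 step at a time; state shown every 10 steps (Δt=0.2):
t=0.200: state=(4.789)
t=0.400: state=(5.171)
t=0.600: state=(5.552)
t=0.800: state=(5.929)
t=1.000: state=(6.296)
t=1.200: state=(6.650)
t=1.400: state=(6.989)
t=1.600: state=(7.309)
t=1.800: state=(7.609)
t=2.000: state=(7.887)
t=2.200: state=(8.144)
t=2.400: state=(8.378)
t=2.600: state=(8.591)
t=2.800: state=(8.783)
t=3.000: state=(8.956)
t=3.080: state=(9.019)
next step: t=3.100: state=(9.035) — x has crossed 9.02
linear interpolation between t=3.080 (9.01941) and t=3.100 (9.03487) → t≈3.081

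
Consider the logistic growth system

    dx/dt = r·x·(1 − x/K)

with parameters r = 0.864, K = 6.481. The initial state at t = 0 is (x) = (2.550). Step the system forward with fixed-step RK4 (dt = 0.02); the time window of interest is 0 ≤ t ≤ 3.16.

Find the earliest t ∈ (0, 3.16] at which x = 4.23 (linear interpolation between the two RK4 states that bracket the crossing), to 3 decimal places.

t=0.000: state=(2.550)
step 1 (dt=0.02): k1=(1.336), k2=(1.339), k3=(1.339), k4=(1.341); state += dt/6·(k1+2k2+2k3+k4)
t=0.020: state=(2.577)
t=0.040: state=(2.604)
t=0.060: state=(2.631)
continuing one RK4 step at a time; state shown every 10 steps (Δt=0.2):
t=0.200: state=(2.822)
t=0.400: state=(3.099)
t=0.600: state=(3.379)
t=0.800: state=(3.657)
t=1.000: state=(3.929)
t=1.200: state=(4.190)
t=1.220: state=(4.216)
next step: t=1.240: state=(4.241) — x has crossed 4.23
linear interpolation between t=1.220 (4.21595) and t=1.240 (4.24135) → t≈1.231

t = 1.231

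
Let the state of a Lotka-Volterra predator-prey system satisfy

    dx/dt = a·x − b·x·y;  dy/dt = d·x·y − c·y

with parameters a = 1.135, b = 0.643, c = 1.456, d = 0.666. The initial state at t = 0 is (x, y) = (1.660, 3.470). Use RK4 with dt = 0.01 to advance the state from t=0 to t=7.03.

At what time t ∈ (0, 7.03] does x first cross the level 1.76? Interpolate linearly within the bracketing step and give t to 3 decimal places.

t = 2.401

t=0.000: state=(1.660, 3.470)
step 1 (dt=0.01): k1=(-1.820, -1.216), k2=(-1.803, -1.235), k3=(-1.803, -1.235), k4=(-1.787, -1.253); state += dt/6·(k1+2k2+2k3+k4)
t=0.010: state=(1.642, 3.458)
t=0.020: state=(1.624, 3.445)
t=0.030: state=(1.607, 3.432)
continuing one RK4 step at a time; state shown every 25 steps (Δt=0.25):
t=0.250: state=(1.300, 3.077)
t=0.500: state=(1.093, 2.605)
t=0.750: state=(0.991, 2.151)
t=1.000: state=(0.963, 1.757)
t=1.250: state=(0.990, 1.435)
t=1.500: state=(1.066, 1.183)
t=1.750: state=(1.190, 0.991)
t=2.000: state=(1.364, 0.851)
t=2.250: state=(1.592, 0.756)
t=2.400: state=(1.759, 0.718)
next step: t=2.410: state=(1.770, 0.716) — x has crossed 1.76
linear interpolation between t=2.400 (1.75861) and t=2.410 (1.77050) → t≈2.401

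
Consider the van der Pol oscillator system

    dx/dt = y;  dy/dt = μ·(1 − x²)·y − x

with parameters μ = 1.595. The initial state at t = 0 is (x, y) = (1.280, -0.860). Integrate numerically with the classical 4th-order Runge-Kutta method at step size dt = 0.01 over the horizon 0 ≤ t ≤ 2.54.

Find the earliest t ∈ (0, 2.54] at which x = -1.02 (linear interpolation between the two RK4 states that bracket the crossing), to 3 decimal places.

t = 1.249

t=0.000: state=(1.280, -0.860)
step 1 (dt=0.01): k1=(-0.860, -0.404), k2=(-0.862, -0.413), k3=(-0.862, -0.413), k4=(-0.864, -0.422); state += dt/6·(k1+2k2+2k3+k4)
t=0.010: state=(1.271, -0.864)
t=0.020: state=(1.263, -0.868)
t=0.030: state=(1.254, -0.873)
continuing one RK4 step at a time; state shown every 10 steps (Δt=0.1):
t=0.100: state=(1.192, -0.909)
t=0.200: state=(1.098, -0.977)
t=0.300: state=(0.996, -1.066)
t=0.400: state=(0.883, -1.181)
t=0.500: state=(0.758, -1.328)
t=0.600: state=(0.616, -1.516)
t=0.700: state=(0.453, -1.755)
t=0.800: state=(0.264, -2.054)
t=0.900: state=(0.041, -2.415)
t=1.000: state=(-0.221, -2.818)
t=1.100: state=(-0.522, -3.192)
t=1.200: state=(-0.854, -3.397)
t=1.240: state=(-0.990, -3.392)
next step: t=1.250: state=(-1.024, -3.381) — x has crossed -1.02
linear interpolation between t=1.240 (-0.98971) and t=1.250 (-1.02358) → t≈1.249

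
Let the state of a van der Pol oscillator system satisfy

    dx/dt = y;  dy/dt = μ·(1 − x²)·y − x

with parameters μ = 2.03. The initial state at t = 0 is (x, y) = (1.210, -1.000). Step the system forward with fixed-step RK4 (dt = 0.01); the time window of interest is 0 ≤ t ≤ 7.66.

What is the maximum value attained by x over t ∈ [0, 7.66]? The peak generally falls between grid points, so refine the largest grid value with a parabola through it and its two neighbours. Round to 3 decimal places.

t=0.000: state=(1.210, -1.000)
step 1 (dt=0.01): k1=(-1.000, -0.268), k2=(-1.001, -0.286), k3=(-1.001, -0.286), k4=(-1.003, -0.304); state += dt/6·(k1+2k2+2k3+k4)
t=0.010: state=(1.200, -1.003)
t=0.020: state=(1.190, -1.006)
t=0.030: state=(1.180, -1.010)
continuing one RK4 step at a time; state shown every 25 steps (Δt=0.25):
t=0.250: state=(0.942, -1.181)
t=0.500: state=(0.596, -1.656)
t=0.750: state=(0.069, -2.670)
t=1.000: state=(-0.776, -3.989)
t=1.250: state=(-1.681, -2.613)
t=1.500: state=(-2.024, -0.439)
t=1.750: state=(-2.039, 0.166)
t=2.000: state=(-1.978, 0.293)
t=2.250: state=(-1.899, 0.335)
t=2.500: state=(-1.811, 0.365)
t=2.750: state=(-1.716, 0.398)
t=3.000: state=(-1.611, 0.439)
t=3.250: state=(-1.495, 0.494)
t=3.500: state=(-1.363, 0.571)
t=3.750: state=(-1.206, 0.686)
t=4.000: state=(-1.014, 0.873)
t=4.250: state=(-0.758, 1.204)
t=4.500: state=(-0.386, 1.851)
t=4.750: state=(0.215, 3.053)
t=5.000: state=(1.116, 3.786)
t=5.250: state=(1.831, 1.645)
t=5.500: state=(2.016, 0.137)
t=5.750: state=(1.994, -0.227)
t=6.000: state=(1.924, -0.315)
t=6.250: state=(1.840, -0.353)
t=6.500: state=(1.748, -0.386)
t=6.750: state=(1.647, -0.424)
t=7.000: state=(1.535, -0.474)
t=7.250: state=(1.408, -0.543)
t=7.500: state=(1.261, -0.643)
t=7.660: state=(1.151, -0.734)
largest grid value and its neighbours: x(5.550)=2.02005, x(5.560)=2.02009, x(5.570)=2.01992
parabola through these three points peaks at t≈5.557 with x≈2.02010

max x = 2.020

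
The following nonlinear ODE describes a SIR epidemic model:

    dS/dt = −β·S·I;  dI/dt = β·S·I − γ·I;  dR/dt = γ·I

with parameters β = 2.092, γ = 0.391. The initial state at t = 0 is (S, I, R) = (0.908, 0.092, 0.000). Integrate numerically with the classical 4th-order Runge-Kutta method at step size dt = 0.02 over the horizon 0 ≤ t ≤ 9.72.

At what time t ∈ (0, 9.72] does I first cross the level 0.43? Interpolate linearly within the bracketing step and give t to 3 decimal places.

t=0.000: state=(0.908, 0.092, 0.000)
step 1 (dt=0.02): k1=(-0.175, 0.139, 0.036), k2=(-0.177, 0.141, 0.037), k3=(-0.177, 0.141, 0.037), k4=(-0.179, 0.142, 0.037); state += dt/6·(k1+2k2+2k3+k4)
t=0.020: state=(0.904, 0.095, 0.001)
t=0.040: state=(0.901, 0.098, 0.001)
t=0.060: state=(0.897, 0.101, 0.002)
continuing one RK4 step at a time; state shown every 25 steps (Δt=0.5):
t=0.500: state=(0.789, 0.185, 0.026)
t=1.000: state=(0.608, 0.317, 0.075)
t=1.420: state=(0.438, 0.426, 0.136)
next step: t=1.440: state=(0.430, 0.430, 0.140) — I has crossed 0.43
linear interpolation between t=1.420 (0.42575) and t=1.440 (0.43017) → t≈1.439

t = 1.439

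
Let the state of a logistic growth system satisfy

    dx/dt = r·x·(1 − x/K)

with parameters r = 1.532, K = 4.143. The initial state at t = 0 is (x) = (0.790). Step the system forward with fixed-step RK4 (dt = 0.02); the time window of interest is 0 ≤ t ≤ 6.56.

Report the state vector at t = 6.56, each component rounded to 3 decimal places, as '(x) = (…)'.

(x) = (4.142)

t=0.000: state=(0.790)
step 1 (dt=0.02): k1=(0.980), k2=(0.989), k3=(0.989), k4=(0.998); state += dt/6·(k1+2k2+2k3+k4)
t=0.020: state=(0.810)
t=0.040: state=(0.830)
t=0.060: state=(0.850)
continuing one RK4 step at a time; state shown every 25 steps (Δt=0.5):
t=0.500: state=(1.394)
t=1.000: state=(2.161)
t=1.500: state=(2.905)
t=2.000: state=(3.458)
t=2.500: state=(3.793)
t=3.000: state=(3.973)
t=3.500: state=(4.062)
t=4.000: state=(4.105)
t=4.500: state=(4.125)
t=5.000: state=(4.135)
t=5.500: state=(4.139)
t=6.000: state=(4.141)
t=6.500: state=(4.142)
t=6.560: state=(4.142)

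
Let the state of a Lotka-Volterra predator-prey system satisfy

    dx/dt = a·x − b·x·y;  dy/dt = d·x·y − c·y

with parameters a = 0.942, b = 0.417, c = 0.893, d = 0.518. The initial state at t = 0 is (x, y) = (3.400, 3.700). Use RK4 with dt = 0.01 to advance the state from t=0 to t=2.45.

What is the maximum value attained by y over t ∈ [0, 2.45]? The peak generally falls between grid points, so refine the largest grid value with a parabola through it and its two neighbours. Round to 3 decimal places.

max y = 5.014

t=0.000: state=(3.400, 3.700)
step 1 (dt=0.01): k1=(-2.043, 3.212), k2=(-2.060, 3.207), k3=(-2.060, 3.206), k4=(-2.076, 3.200); state += dt/6·(k1+2k2+2k3+k4)
t=0.010: state=(3.379, 3.732)
t=0.020: state=(3.358, 3.764)
t=0.030: state=(3.337, 3.796)
continuing one RK4 step at a time; state shown every 10 steps (Δt=0.1):
t=0.100: state=(3.181, 4.013)
t=0.200: state=(2.938, 4.301)
t=0.300: state=(2.684, 4.550)
t=0.400: state=(2.429, 4.751)
t=0.500: state=(2.182, 4.896)
t=0.600: state=(1.951, 4.983)
t=0.700: state=(1.740, 5.014)
t=0.800: state=(1.552, 4.993)
t=0.900: state=(1.386, 4.927)
t=1.000: state=(1.243, 4.823)
t=1.100: state=(1.120, 4.689)
t=1.200: state=(1.015, 4.532)
t=1.300: state=(0.927, 4.358)
t=1.400: state=(0.852, 4.174)
t=1.500: state=(0.790, 3.983)
t=1.600: state=(0.738, 3.789)
t=1.700: state=(0.695, 3.597)
t=1.800: state=(0.660, 3.407)
t=1.900: state=(0.632, 3.222)
t=2.000: state=(0.609, 3.043)
t=2.100: state=(0.592, 2.871)
t=2.200: state=(0.579, 2.706)
t=2.300: state=(0.570, 2.550)
t=2.400: state=(0.565, 2.401)
t=2.450: state=(0.564, 2.330)
largest grid value and its neighbours: y(0.700)=5.01402, y(0.710)=5.01418, y(0.720)=5.01382
parabola through these three points peaks at t≈0.708 with y≈5.01419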